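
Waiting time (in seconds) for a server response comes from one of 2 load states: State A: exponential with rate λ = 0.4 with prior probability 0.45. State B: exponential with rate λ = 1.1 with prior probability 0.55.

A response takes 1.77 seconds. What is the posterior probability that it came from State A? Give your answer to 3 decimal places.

0.507

P(component k | x) = w_k·f_k(x) / marginal(x), where marginal(x) = Σ_j w_j·f_j(x).
Exponential densities:
  p_A = 0.197051
  p_B = 0.156972
Prior × likelihood for each component:
  w_A·p_A = 0.45 × 0.197051 = 0.0886731
  w_B·p_B = 0.55 × 0.156972 = 0.0863344
Sum: 0.0886731 + 0.0863344 = 0.175008
P(State A | data) ≈ 0.507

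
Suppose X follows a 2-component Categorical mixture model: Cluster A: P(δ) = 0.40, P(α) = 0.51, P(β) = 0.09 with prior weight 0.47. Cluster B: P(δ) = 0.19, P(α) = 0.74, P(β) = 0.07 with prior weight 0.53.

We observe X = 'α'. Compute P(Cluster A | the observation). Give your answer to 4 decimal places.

0.3793

Posterior ∝ prior × likelihood, so P(k | x) ∝ π_k f_k(x); normalise over all components.
Evaluate each component's likelihood at the observed value:
  f_A = P(α | comp) = 0.51
  f_B = P(α | comp) = 0.74
Prior × likelihood for each component:
  π_A·f_A = 0.47 × 0.51 = 0.2397
  π_B·f_B = 0.53 × 0.74 = 0.3922
Normaliser: 0.2397 + 0.3922 = 0.6319
So the posterior for Cluster A is 0.2397 / 0.6319 ≈ 0.3793.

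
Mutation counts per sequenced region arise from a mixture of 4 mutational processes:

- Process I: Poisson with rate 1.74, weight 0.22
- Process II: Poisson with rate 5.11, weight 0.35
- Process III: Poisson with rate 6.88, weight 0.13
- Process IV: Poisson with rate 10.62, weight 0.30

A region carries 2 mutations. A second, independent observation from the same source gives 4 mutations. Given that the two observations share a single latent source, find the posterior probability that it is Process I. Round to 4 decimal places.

0.4375

Posterior ∝ prior × likelihood, so P(k | x) ∝ π_k f_k(x); normalise over all components.
Since both observations come from the same component, the likelihood for component k is f_k(x₁)·f_k(x₂).
  L_I = [e^(−1.74)·1.74^2/2! = 0.265703] × [0.0670368] = 0.0178119
  L_II = [e^(−5.11)·5.11^2/2! = 0.0788074] × [0.171486] = 0.0135143
  L_III = [e^(−6.88)·6.88^2/2! = 0.0243333] × [0.0959835] = 0.00233559
  L_IV = [e^(−10.62)·10.62^2/2! = 0.00137725] × [0.0129443] = 1.78275e-05
Unnormalised posteriors:
  π_I·L_I = 0.22 × 0.0178119 = 0.00391861
  π_II·L_II = 0.35 × 0.0135143 = 0.00473002
  π_III·L_III = 0.13 × 0.00233559 = 0.000303627
  π_IV·L_IV = 0.30 × 1.78275e-05 = 5.34826e-06
Evidence: 0.00391861 + 0.00473002 + 0.000303627 + 5.34826e-06 = 0.0089576
P(Process I | x₁,x₂) ≈ 0.4375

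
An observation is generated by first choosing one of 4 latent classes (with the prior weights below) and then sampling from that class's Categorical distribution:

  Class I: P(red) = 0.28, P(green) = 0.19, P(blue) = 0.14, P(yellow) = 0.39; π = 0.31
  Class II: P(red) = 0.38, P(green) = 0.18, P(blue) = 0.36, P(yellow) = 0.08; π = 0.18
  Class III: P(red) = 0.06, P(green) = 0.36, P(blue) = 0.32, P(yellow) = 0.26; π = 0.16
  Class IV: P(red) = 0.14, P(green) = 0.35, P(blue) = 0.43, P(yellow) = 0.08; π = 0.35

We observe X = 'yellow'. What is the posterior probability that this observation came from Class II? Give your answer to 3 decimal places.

0.070

P(component k | x) = π_k·f_k(x) / marginal(x), where marginal(x) = Σ_j π_j·f_j(x).
Evaluate each component's likelihood at the observed value:
  f_I = P(yellow | comp) = 0.39
  f_II = P(yellow | comp) = 0.08
  f_III = P(yellow | comp) = 0.26
  f_IV = P(yellow | comp) = 0.08
Unnormalised posteriors:
  π_I·f_I = 0.31 × 0.39 = 0.1209
  π_II·f_II = 0.18 × 0.08 = 0.0144
  π_III·f_III = 0.16 × 0.26 = 0.0416
  π_IV·f_IV = 0.35 × 0.08 = 0.028
Sum: 0.1209 + 0.0144 + 0.0416 + 0.028 = 0.2049
So the posterior for Class II is 0.0144 / 0.2049 ≈ 0.070.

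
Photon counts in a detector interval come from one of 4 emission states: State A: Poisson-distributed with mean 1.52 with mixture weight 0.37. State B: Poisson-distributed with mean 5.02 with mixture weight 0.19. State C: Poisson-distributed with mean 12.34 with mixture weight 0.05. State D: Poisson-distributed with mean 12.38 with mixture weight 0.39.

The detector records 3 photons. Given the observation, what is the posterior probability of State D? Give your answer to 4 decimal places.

Apply Bayes' rule: the posterior for each component is proportional to its prior times its likelihood at x.
Evaluate each component's likelihood at the observed value:
  L_A = e^(−1.52)·1.52^3/3! = 0.128012
  L_B = e^(−5.02)·5.02^3/3! = 0.139252
  L_C = e^(−12.34)·12.34^3/3! = 0.00136962
  L_D = e^(−12.38)·12.38^3/3! = 0.00132876
Prior × likelihood for each component:
  π_A·L_A = 0.37 × 0.128012 = 0.0473646
  π_B·L_B = 0.19 × 0.139252 = 0.0264579
  π_C·L_C = 0.05 × 0.00136962 = 6.8481e-05
  π_D·L_D = 0.39 × 0.00132876 = 0.000518215
Denominator: 0.0473646 + 0.0264579 + 6.8481e-05 + 0.000518215 = 0.0744092
P(State D | data) = 0.000518215 / 0.0744092 ≈ 0.0070

0.0070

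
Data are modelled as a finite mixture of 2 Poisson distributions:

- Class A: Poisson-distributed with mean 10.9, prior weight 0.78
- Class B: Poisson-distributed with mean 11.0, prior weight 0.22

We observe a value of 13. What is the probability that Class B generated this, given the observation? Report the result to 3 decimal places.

0.223

The responsibility of component k is w_k f_k(x) divided by Σ_j w_j f_j(x).
Component likelihoods at x = 13:
  f_A = e^(−10.9)·10.9^13/13! = 0.0908771
  f_B = e^(−11.0)·11.0^13/13! = 0.0925945
Multiply by the mixture weights:
  w_A·f_A = 0.78 × 0.0908771 = 0.0708841
  w_B·f_B = 0.22 × 0.0925945 = 0.0203708
Normaliser: 0.0708841 + 0.0203708 = 0.0912549
P(Class B | x) ≈ 0.223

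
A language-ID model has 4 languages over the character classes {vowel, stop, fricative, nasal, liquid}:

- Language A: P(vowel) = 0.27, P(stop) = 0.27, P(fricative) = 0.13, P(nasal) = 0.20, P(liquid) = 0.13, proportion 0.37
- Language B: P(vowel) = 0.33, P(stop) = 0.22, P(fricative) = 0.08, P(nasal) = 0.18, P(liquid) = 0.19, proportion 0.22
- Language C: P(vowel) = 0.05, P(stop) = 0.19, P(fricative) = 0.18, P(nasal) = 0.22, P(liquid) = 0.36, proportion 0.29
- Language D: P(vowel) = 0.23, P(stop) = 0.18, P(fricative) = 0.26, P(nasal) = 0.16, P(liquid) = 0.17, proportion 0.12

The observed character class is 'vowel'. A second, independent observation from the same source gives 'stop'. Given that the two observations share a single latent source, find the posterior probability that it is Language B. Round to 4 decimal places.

0.3152

Apply Bayes' rule: the posterior for each component is proportional to its prior times its likelihood at x.
Since both observations come from the same component, the likelihood for component k is f_k(x₁)·f_k(x₂).
  L_A = [P(vowel | comp) = 0.27] × [0.27] = 0.0729
  L_B = [P(vowel | comp) = 0.33] × [0.22] = 0.0726
  L_C = [P(vowel | comp) = 0.05] × [0.19] = 0.0095
  L_D = [P(vowel | comp) = 0.23] × [0.18] = 0.0414
Weight by the priors:
  π_A·L_A = 0.37 × 0.0729 = 0.026973
  π_B·L_B = 0.22 × 0.0726 = 0.015972
  π_C·L_C = 0.29 × 0.0095 = 0.002755
  π_D·L_D = 0.12 × 0.0414 = 0.004968
Evidence: 0.026973 + 0.015972 + 0.002755 + 0.004968 = 0.050668
So the posterior for Language B is 0.015972 / 0.050668 ≈ 0.3152.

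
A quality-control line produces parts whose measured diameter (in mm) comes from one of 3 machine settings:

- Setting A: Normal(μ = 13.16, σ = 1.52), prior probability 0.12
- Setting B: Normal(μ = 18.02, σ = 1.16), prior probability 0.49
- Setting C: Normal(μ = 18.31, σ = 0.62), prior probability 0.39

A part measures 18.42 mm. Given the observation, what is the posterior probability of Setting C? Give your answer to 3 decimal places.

0.609

Apply Bayes' rule: the posterior for each component is proportional to its prior times its likelihood at x.
Evaluate each component's likelihood at the observed value:
  L_A = 0.000658682
  L_B = 0.324065
  L_C = 0.633407
Unnormalised posteriors:
  π_A·L_A = 0.12 × 0.000658682 = 7.90418e-05
  π_B·L_B = 0.49 × 0.324065 = 0.158792
  π_C·L_C = 0.39 × 0.633407 = 0.247029
Denominator: 7.90418e-05 + 0.158792 + 0.247029 = 0.4059
P(Setting C | x) ≈ 0.609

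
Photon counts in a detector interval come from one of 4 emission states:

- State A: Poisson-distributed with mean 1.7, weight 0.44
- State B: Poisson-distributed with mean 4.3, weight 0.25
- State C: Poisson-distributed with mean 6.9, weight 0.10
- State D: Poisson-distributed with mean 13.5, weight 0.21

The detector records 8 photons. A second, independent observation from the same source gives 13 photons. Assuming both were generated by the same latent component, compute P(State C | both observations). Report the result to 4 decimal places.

The responsibility of component k is P(Z=k) f_k(x) divided by Σ_j P(Z=j) f_j(x).
Since both observations come from the same component, the likelihood for component k is f_k(x₁)·f_k(x₂).
  f_A = [e^(−1.7)·1.7^8/8! = 0.000316061] × [2.90573e-08] = 9.18386e-12
  f_B = [e^(−4.3)·4.3^8/8! = 0.0393333] × [0.000374406] = 1.47267e-05
  f_C = [e^(−6.9)·6.9^8/8! = 0.128422] × [0.0130055] = 0.00167019
  f_D = [e^(−13.5)·13.5^8/8! = 0.0375123] × [0.108914] = 0.00408561
Weight by the priors:
  P(Z=A)·f_A = 0.44 × 9.18386e-12 = 4.0409e-12
  P(Z=B)·f_B = 0.25 × 1.47267e-05 = 3.68166e-06
  P(Z=C)·f_C = 0.10 × 0.00167019 = 0.000167019
  P(Z=D)·f_D = 0.21 × 0.00408561 = 0.000857979
Denominator: 4.0409e-12 + 3.68166e-06 + 0.000167019 + 0.000857979 = 0.00102868
So the posterior for State C is 0.000167019 / 0.00102868 ≈ 0.1624.

0.1624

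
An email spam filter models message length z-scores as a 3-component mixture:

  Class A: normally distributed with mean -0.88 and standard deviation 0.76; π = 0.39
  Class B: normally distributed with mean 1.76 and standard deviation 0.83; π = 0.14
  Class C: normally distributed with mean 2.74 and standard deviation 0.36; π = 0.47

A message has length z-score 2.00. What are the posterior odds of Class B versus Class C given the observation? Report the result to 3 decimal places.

1.025

The posterior odds equal the prior odds times the likelihood ratio: (w_i/w_j)·(f_i(x)/f_j(x)).
Evaluate each component's likelihood at the observed value:
  p_A = (1/(0.76·√(2π)))·exp(−(2.00−-0.88)²/(2·0.76²)) = 0.524924·exp(-7.18006) = 0.000399796
  p_B = (1/(0.83·√(2π)))·exp(−(2.00−1.76)²/(2·0.83²)) = 0.480653·exp(-0.04181) = 0.460973
  p_C = (1/(0.36·√(2π)))·exp(−(2.00−2.74)²/(2·0.36²)) = 1.108173·exp(-2.11265) = 0.133996
Odds = (0.14/0.47) × (0.460973/0.133996) = 0.297872 × 3.44019 ≈ 1.025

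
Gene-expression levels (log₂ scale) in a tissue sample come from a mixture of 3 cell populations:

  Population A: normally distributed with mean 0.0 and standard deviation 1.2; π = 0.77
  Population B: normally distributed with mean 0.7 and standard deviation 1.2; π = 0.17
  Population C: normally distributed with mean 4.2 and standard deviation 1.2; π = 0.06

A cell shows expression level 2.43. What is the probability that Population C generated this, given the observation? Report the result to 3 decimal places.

Posterior ∝ prior × likelihood, so P(k | x) ∝ π_k f_k(x); normalise over all components.
Evaluate each component's likelihood at the observed value:
  p_A = (1/(1.2·√(2π)))·exp(−(2.43−0.0)²/(2·1.2²)) = 0.332452·exp(-2.05031) = 0.0427848
  p_B = (1/(1.2·√(2π)))·exp(−(2.43−0.7)²/(2·1.2²)) = 0.332452·exp(-1.03920) = 0.117601
  p_C = (1/(1.2·√(2π)))·exp(−(2.43−4.2)²/(2·1.2²)) = 0.332452·exp(-1.08781) = 0.112021
Weight by the priors:
  π_A·p_A = 0.77 × 0.0427848 = 0.0329443
  π_B·p_B = 0.17 × 0.117601 = 0.0199921
  π_C·p_C = 0.06 × 0.112021 = 0.00672124
Sum: 0.0329443 + 0.0199921 + 0.00672124 = 0.0596576
P(Population C | 2.43) ≈ 0.113

0.113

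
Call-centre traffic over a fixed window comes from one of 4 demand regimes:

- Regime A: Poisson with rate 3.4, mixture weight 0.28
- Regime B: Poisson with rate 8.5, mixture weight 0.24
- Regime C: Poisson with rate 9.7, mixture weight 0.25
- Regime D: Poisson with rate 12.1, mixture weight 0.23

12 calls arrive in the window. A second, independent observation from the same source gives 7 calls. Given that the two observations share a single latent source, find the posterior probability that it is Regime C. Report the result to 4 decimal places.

0.4225

Apply Bayes' rule: the posterior for each component is proportional to its prior times its likelihood at x.
Since both observations come from the same component, the likelihood for component k is f_k(x₁)·f_k(x₂).
  L_A = [e^(−3.4)·3.4^12/12! = 0.000166268] × [0.0347793] = 5.78268e-06
  L_B = [e^(−8.5)·8.5^12/12! = 0.0604209] × [0.129419] = 0.00781962
  L_C = [e^(−9.7)·9.7^12/12! = 0.0887702] × [0.0982461] = 0.00872133
  L_D = [e^(−12.1)·12.1^12/12! = 0.114321] × [0.0418894] = 0.00478882
Weight by the priors:
  π_A·L_A = 0.28 × 5.78268e-06 = 1.61915e-06
  π_B·L_B = 0.24 × 0.00781962 = 0.00187671
  π_C·L_C = 0.25 × 0.00872133 = 0.00218033
  π_D·L_D = 0.23 × 0.00478882 = 0.00110143
Denominator: 1.61915e-06 + 0.00187671 + 0.00218033 + 0.00110143 = 0.00516009
Responsibility of Regime C: 0.00218033 / 0.00516009 ≈ 0.4225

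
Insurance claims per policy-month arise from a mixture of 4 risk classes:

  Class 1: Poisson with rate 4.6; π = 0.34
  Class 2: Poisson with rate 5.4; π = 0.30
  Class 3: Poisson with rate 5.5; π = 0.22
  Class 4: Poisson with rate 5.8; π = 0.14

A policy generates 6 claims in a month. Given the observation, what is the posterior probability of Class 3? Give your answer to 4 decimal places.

By Bayes' theorem, P(k | x) = π_k f_k(x) / Σ_j π_j f_j(x).
Component likelihoods at x = 6 claims:
  p_1 = e^(−4.6)·4.6^6/6! = 0.13227
  p_2 = e^(−5.4)·5.4^6/6! = 0.155539
  p_3 = e^(−5.5)·5.5^6/6! = 0.157117
  p_4 = e^(−5.8)·5.8^6/6! = 0.160076
Weight by the priors:
  π_1·p_1 = 0.34 × 0.13227 = 0.0449716
  π_2·p_2 = 0.30 × 0.155539 = 0.0466618
  π_3·p_3 = 0.22 × 0.157117 = 0.0345658
  π_4·p_4 = 0.14 × 0.160076 = 0.0224107
Sum: 0.0449716 + 0.0466618 + 0.0345658 + 0.0224107 = 0.14861
P(Class 3 | data) ≈ 0.2326

0.2326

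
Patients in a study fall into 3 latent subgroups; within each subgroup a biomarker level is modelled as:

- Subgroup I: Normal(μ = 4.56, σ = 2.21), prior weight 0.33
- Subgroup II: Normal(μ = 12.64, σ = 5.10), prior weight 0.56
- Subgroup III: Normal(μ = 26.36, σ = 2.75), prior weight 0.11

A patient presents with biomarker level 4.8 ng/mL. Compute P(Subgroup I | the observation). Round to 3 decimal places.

By Bayes' theorem, P(k | x) = π_k f_k(x) / Σ_j π_j f_j(x).
Evaluate each component's likelihood at the observed value:
  p_I = 0.179456
  p_II = 0.0239987
  p_III = 6.52367e-15
Weight by the priors:
  π_I·p_I = 0.33 × 0.179456 = 0.0592203
  π_II·p_II = 0.56 × 0.0239987 = 0.0134393
  π_III·p_III = 0.11 × 6.52367e-15 = 7.17604e-16
Normaliser: 0.0592203 + 0.0134393 + 7.17604e-16 = 0.0726596
Responsibility of Subgroup I: 0.0592203 / 0.0726596 ≈ 0.815

0.815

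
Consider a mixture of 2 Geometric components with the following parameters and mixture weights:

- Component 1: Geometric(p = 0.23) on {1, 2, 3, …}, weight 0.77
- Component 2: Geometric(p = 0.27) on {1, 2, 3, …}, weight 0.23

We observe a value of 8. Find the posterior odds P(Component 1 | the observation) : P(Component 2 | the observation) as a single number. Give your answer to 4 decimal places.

Only the two components matter; the odds are (π_i f_i(x)) / (π_j f_j(x)).
Geometric probabilities:
  L_1 = 0.23·(1−0.23)^7 = 0.23·0.160485 = 0.0369116
  L_2 = 0.27·(1−0.27)^7 = 0.27·0.110474 = 0.029828
Odds = (0.77/0.23) × (0.0369116/0.029828) = 3.34783 × 1.23748 ≈ 4.1429

4.1429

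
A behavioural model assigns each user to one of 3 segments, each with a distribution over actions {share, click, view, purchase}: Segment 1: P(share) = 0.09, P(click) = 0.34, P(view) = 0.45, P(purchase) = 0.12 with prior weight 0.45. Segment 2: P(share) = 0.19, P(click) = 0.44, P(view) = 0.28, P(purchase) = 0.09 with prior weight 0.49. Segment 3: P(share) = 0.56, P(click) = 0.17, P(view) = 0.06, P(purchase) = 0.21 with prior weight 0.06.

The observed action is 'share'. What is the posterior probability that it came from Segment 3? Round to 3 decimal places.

P(component k | x) = π_k·f_k(x) / marginal(x), where marginal(x) = Σ_j π_j·f_j(x).
Evaluate each component's likelihood at the observed value:
  p_1 = P(share | comp) = 0.09
  p_2 = P(share | comp) = 0.19
  p_3 = P(share | comp) = 0.56
Prior × likelihood for each component:
  π_1·p_1 = 0.45 × 0.09 = 0.0405
  π_2·p_2 = 0.49 × 0.19 = 0.0931
  π_3·p_3 = 0.06 × 0.56 = 0.0336
Sum: 0.0405 + 0.0931 + 0.0336 = 0.1672
Responsibility of Segment 3: 0.0336 / 0.1672 ≈ 0.201

0.201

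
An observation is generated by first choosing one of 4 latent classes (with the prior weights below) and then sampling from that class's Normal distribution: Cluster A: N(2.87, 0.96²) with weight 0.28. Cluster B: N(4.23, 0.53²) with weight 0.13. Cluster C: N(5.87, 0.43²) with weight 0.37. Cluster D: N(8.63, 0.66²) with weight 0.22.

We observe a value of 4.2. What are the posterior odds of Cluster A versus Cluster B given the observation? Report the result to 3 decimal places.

The posterior odds equal the prior odds times the likelihood ratio: (π_i/π_j)·(f_i(x)/f_j(x)).
Normal densities:
  f_A = 0.159166
  f_B = 0.751516
  f_C = 0.000492206
  f_D = 9.9615e-11
Posterior odds = (π_A·f_A) / (π_B·f_B) = (0.28·0.159166) / (0.13·0.751516) = 0.0445665 / 0.0976971 ≈ 0.456

0.456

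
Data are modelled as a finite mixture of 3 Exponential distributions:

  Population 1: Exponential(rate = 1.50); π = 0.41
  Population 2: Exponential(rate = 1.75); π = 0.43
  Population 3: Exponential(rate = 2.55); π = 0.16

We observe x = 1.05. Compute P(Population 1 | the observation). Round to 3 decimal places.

P(component k | x) = π_k·f_k(x) / marginal(x), where marginal(x) = Σ_j π_j·f_j(x).
Evaluate each component's likelihood at the observed value:
  L_1 = 1.50·e^(−1.50·1.05) = 1.50·e^(−1.5750) = 0.310511
  L_2 = 1.75·e^(−1.75·1.05) = 1.75·e^(−1.8375) = 0.278626
  L_3 = 2.55·e^(−2.55·1.05) = 2.55·e^(−2.6775) = 0.175274
Prior × likelihood for each component:
  π_1·L_1 = 0.41 × 0.310511 = 0.12731
  π_2·L_2 = 0.43 × 0.278626 = 0.119809
  π_3·L_3 = 0.16 × 0.175274 = 0.0280438
Evidence: 0.12731 + 0.119809 + 0.0280438 = 0.275163
So the posterior for Population 1 is 0.12731 / 0.275163 ≈ 0.463.

0.463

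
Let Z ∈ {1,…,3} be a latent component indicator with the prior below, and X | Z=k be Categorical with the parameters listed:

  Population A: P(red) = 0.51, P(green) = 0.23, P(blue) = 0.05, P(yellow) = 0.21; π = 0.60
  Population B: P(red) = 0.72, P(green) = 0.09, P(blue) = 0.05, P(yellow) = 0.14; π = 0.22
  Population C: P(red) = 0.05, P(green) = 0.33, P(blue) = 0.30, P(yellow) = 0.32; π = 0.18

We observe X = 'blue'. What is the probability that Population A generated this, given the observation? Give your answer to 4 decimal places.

By Bayes' theorem, P(k | x) = P(Z=k) f_k(x) / Σ_j P(Z=j) f_j(x).
Component likelihoods at x = 'blue':
  p_A = 0.05
  p_B = 0.05
  p_C = 0.3
Unnormalised posteriors:
  P(Z=A)·p_A = 0.60 × 0.05 = 0.03
  P(Z=B)·p_B = 0.22 × 0.05 = 0.011
  P(Z=C)·p_C = 0.18 × 0.3 = 0.054
Denominator: 0.03 + 0.011 + 0.054 = 0.095
P(Population A | 'blue') = 0.03 / 0.095 ≈ 0.3158

0.3158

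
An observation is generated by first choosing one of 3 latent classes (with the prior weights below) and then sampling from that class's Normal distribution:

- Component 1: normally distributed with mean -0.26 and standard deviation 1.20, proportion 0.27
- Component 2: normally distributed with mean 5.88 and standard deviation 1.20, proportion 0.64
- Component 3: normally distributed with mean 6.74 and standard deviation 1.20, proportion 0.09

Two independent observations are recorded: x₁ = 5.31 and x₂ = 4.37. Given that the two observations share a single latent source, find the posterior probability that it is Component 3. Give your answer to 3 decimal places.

0.024

By Bayes' theorem, P(k | x) = π_k f_k(x) / Σ_j π_j f_j(x).
Since both observations come from the same component, the likelihood for component k is f_k(x₁)·f_k(x₂).
  f_1 = [(1/(1.20·√(2π)))·exp(−(5.31−-0.26)²/(2·1.20²)) = 0.332452·exp(-10.77253) = 6.9707e-06] × [0.000194588] = 1.35641e-09
  f_2 = [(1/(1.20·√(2π)))·exp(−(5.31−5.88)²/(2·1.20²)) = 0.332452·exp(-0.11281) = 0.296985] × [0.150625] = 0.0447334
  f_3 = [(1/(1.20·√(2π)))·exp(−(5.31−6.74)²/(2·1.20²)) = 0.332452·exp(-0.71003) = 0.163442] × [0.0472845] = 0.00772829
Multiply by the mixture weights:
  π_1·f_1 = 0.27 × 1.35641e-09 = 3.66231e-10
  π_2·f_2 = 0.64 × 0.0447334 = 0.0286294
  π_3·f_3 = 0.09 × 0.00772829 = 0.000695546
Evidence: 3.66231e-10 + 0.0286294 + 0.000695546 = 0.0293249
P(Component 3 | x) ≈ 0.024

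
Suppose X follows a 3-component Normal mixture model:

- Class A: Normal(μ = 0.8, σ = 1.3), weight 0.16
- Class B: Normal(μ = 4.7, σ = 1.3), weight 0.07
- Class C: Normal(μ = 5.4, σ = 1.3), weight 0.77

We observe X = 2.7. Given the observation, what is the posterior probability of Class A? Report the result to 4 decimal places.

0.3322

P(component k | x) = π_k·f_k(x) / marginal(x), where marginal(x) = Σ_j π_j·f_j(x).
Component likelihoods at x = 2.7:
  L_A = 0.105468
  L_B = 0.0939742
  L_C = 0.0355041
Unnormalised posteriors:
  π_A·L_A = 0.16 × 0.105468 = 0.0168748
  π_B·L_B = 0.07 × 0.0939742 = 0.0065782
  π_C·L_C = 0.77 × 0.0355041 = 0.0273381
Marginal: 0.0168748 + 0.0065782 + 0.0273381 = 0.0507912
So the posterior for Class A is 0.0168748 / 0.0507912 ≈ 0.3322.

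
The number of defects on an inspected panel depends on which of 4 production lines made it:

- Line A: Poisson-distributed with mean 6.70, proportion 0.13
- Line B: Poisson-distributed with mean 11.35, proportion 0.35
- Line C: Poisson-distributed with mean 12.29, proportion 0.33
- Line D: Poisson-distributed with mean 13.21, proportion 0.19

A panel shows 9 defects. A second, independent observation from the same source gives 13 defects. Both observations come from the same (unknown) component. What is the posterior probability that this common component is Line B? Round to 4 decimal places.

P(component k | x) = P(Z=k)·f_k(x) / marginal(x), where marginal(x) = Σ_j P(Z=j)·f_j(x).
Since both observations come from the same component, the likelihood for component k is f_k(x₁)·f_k(x₂).
  f_A = [0.0922863] × [0.0108372] = 0.00100013
  f_B = [0.101381] × [0.0980446] = 0.00993987
  f_C = [0.0810447] × [0.107749] = 0.00873252
  f_D = [0.0618489] × [0.109755] = 0.00678826
Multiply by the mixture weights:
  P(Z=A)·f_A = 0.13 × 0.00100013 = 0.000130017
  P(Z=B)·f_B = 0.35 × 0.00993987 = 0.00347896
  P(Z=C)·f_C = 0.33 × 0.00873252 = 0.00288173
  P(Z=D)·f_D = 0.19 × 0.00678826 = 0.00128977
Normaliser: 0.000130017 + 0.00347896 + 0.00288173 + 0.00128977 = 0.00778047
So the posterior for Line B is 0.00347896 / 0.00778047 ≈ 0.4471.

0.4471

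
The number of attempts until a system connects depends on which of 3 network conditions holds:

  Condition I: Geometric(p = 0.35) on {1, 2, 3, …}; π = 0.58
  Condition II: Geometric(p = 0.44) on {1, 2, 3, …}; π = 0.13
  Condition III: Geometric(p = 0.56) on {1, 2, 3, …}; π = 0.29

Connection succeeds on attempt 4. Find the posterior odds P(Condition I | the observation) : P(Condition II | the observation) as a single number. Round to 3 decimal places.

Only the two components matter; the odds are (π_i f_i(x)) / (π_j f_j(x)).
Geometric probabilities:
  f_I = 0.35·(1−0.35)^3 = 0.35·0.274625 = 0.0961188
  f_II = 0.44·(1−0.44)^3 = 0.44·0.175616 = 0.077271
  f_III = 0.56·(1−0.56)^3 = 0.56·0.085184 = 0.047703
Posterior odds = (π_I·f_I) / (π_II·f_II) = (0.58·0.0961188) / (0.13·0.077271) = 0.0557489 / 0.0100452 ≈ 5.550

5.550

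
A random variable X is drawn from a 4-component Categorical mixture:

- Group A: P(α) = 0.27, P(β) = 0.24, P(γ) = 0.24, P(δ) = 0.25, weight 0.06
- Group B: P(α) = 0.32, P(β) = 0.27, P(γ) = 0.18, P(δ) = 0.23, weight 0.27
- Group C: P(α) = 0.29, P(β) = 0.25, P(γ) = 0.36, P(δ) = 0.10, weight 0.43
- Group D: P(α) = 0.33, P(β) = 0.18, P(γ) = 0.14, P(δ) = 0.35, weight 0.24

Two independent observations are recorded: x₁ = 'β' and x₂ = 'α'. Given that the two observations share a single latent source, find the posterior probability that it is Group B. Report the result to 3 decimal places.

0.321

The responsibility of component k is π_k f_k(x) divided by Σ_j π_j f_j(x).
Since both observations come from the same component, the likelihood for component k is f_k(x₁)·f_k(x₂).
  f_A = [0.24] × [0.27] = 0.0648
  f_B = [0.27] × [0.32] = 0.0864
  f_C = [0.25] × [0.29] = 0.0725
  f_D = [0.18] × [0.33] = 0.0594
Multiply by the mixture weights:
  π_A·f_A = 0.06 × 0.0648 = 0.003888
  π_B·f_B = 0.27 × 0.0864 = 0.023328
  π_C·f_C = 0.43 × 0.0725 = 0.031175
  π_D·f_D = 0.24 × 0.0594 = 0.014256
Sum: 0.003888 + 0.023328 + 0.031175 + 0.014256 = 0.072647
P(Group B | x) ≈ 0.321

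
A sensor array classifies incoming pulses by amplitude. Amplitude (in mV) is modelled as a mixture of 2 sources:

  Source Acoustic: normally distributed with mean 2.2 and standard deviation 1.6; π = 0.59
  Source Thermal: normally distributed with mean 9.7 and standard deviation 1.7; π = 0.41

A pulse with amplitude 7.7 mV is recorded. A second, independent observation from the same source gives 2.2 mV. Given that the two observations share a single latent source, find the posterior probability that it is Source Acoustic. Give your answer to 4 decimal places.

0.9933

The responsibility of component k is w_k f_k(x) divided by Σ_j w_j f_j(x).
Since both observations come from the same component, the likelihood for component k is f_k(x₁)·f_k(x₂).
  L_Acoustic = [(1/(1.6·√(2π)))·exp(−(7.7−2.2)²/(2·1.6²)) = 0.249339·exp(-5.90820) = 0.00067747] × [0.249339] = 0.00016892
  L_Thermal = [(1/(1.7·√(2π)))·exp(−(7.7−9.7)²/(2·1.7²)) = 0.234672·exp(-0.69204) = 0.117466] × [1.39309e-05] = 1.6364e-06
Prior × likelihood for each component:
  w_Acoustic·L_Acoustic = 0.59 × 0.00016892 = 9.96626e-05
  w_Thermal·L_Thermal = 0.41 × 1.6364e-06 = 6.70926e-07
Sum: 9.96626e-05 + 6.70926e-07 = 0.000100334
So the posterior for Source Acoustic is 9.96626e-05 / 0.000100334 ≈ 0.9933.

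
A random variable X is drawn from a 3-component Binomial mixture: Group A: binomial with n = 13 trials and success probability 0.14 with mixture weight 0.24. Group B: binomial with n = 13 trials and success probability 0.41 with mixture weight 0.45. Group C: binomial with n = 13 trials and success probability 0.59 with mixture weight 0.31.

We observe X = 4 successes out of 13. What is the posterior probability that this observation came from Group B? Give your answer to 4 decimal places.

0.7536

Posterior ∝ prior × likelihood, so P(k | x) ∝ π_k f_k(x); normalise over all components.
Evaluate each component's likelihood at the observed value:
  p_A = C(13,4)·0.14^4·0.86^9 = 715·0.00038416·0.257327 = 0.0706813
  p_B = C(13,4)·0.41^4·0.59^9 = 715·0.0282576·0.008663 = 0.175029
  p_C = C(13,4)·0.59^4·0.41^9 = 715·0.121174·0.000327382 = 0.0283641
Multiply by the mixture weights:
  π_A·p_A = 0.24 × 0.0706813 = 0.0169635
  π_B·p_B = 0.45 × 0.175029 = 0.078763
  π_C·p_C = 0.31 × 0.0283641 = 0.00879287
Denominator: 0.0169635 + 0.078763 + 0.00879287 = 0.104519
P(Group B | 4 successes out of 13) ≈ 0.7536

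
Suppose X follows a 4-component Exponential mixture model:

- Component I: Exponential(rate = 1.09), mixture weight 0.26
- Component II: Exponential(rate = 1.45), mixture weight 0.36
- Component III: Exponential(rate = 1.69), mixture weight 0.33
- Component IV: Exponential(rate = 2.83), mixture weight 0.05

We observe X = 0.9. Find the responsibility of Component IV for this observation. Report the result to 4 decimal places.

0.0291

Apply Bayes' rule: the posterior for each component is proportional to its prior times its likelihood at x.
Exponential densities:
  p_I = 1.09·e^(−1.09·0.9) = 1.09·e^(−0.9810) = 0.40868
  p_II = 1.45·e^(−1.45·0.9) = 1.45·e^(−1.3050) = 0.3932
  p_III = 1.69·e^(−1.69·0.9) = 1.69·e^(−1.5210) = 0.369254
  p_IV = 2.83·e^(−2.83·0.9) = 2.83·e^(−2.5470) = 0.221635
Multiply by the mixture weights:
  π_I·p_I = 0.26 × 0.40868 = 0.106257
  π_II·p_II = 0.36 × 0.3932 = 0.141552
  π_III·p_III = 0.33 × 0.369254 = 0.121854
  π_IV·p_IV = 0.05 × 0.221635 = 0.0110818
Denominator: 0.106257 + 0.141552 + 0.121854 + 0.0110818 = 0.380744
So the posterior for Component IV is 0.0110818 / 0.380744 ≈ 0.0291.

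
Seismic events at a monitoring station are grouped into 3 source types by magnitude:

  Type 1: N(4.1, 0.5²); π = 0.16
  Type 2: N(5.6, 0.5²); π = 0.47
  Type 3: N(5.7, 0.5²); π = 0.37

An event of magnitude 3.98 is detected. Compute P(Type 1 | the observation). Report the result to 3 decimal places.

P(component k | x) = π_k·f_k(x) / marginal(x), where marginal(x) = Σ_j π_j·f_j(x).
Component likelihoods at x = 3.98:
  L_1 = (1/(0.5·√(2π)))·exp(−(3.98−4.1)²/(2·0.5²)) = 0.797885·exp(-0.02880) = 0.775233
  L_2 = (1/(0.5·√(2π)))·exp(−(3.98−5.6)²/(2·0.5²)) = 0.797885·exp(-5.24880) = 0.00419194
  L_3 = (1/(0.5·√(2π)))·exp(−(3.98−5.7)²/(2·0.5²)) = 0.797885·exp(-5.91680) = 0.00214935
Weight by the priors:
  π_1·L_1 = 0.16 × 0.775233 = 0.124037
  π_2·L_2 = 0.47 × 0.00419194 = 0.00197021
  π_3·L_3 = 0.37 × 0.00214935 = 0.000795258
Evidence: 0.124037 + 0.00197021 + 0.000795258 = 0.126803
P(Type 1 | x) ≈ 0.978

0.978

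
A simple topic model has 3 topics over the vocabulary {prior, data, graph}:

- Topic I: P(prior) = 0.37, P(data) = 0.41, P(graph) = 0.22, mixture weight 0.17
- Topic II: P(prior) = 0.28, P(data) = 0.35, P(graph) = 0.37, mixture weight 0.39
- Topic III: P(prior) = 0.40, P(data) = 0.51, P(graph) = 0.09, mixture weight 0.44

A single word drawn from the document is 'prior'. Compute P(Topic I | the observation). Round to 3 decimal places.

0.181

Posterior ∝ prior × likelihood, so P(k | x) ∝ π_k f_k(x); normalise over all components.
Evaluate each component's likelihood at the observed value:
  f_I = 0.37
  f_II = 0.28
  f_III = 0.4
Weight by the priors:
  π_I·f_I = 0.17 × 0.37 = 0.0629
  π_II·f_II = 0.39 × 0.28 = 0.1092
  π_III·f_III = 0.44 × 0.4 = 0.176
Normaliser: 0.0629 + 0.1092 + 0.176 = 0.3481
So the posterior for Topic I is 0.0629 / 0.3481 ≈ 0.181.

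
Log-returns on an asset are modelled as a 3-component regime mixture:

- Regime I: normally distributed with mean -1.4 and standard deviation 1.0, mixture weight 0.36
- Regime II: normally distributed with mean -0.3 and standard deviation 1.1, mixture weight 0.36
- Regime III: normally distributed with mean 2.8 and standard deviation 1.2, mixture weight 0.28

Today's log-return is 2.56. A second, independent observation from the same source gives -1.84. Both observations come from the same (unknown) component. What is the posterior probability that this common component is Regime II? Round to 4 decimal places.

By Bayes' theorem, P(k | x) = π_k f_k(x) / Σ_j π_j f_j(x).
Since both observations come from the same component, the likelihood for component k is f_k(x₁)·f_k(x₂).
  f_I = [(1/(1.0·√(2π)))·exp(−(2.56−-1.4)²/(2·1.0²)) = 0.398942·exp(-7.84080) = 0.000156926] × [0.362135] = 5.68282e-05
  f_II = [(1/(1.1·√(2π)))·exp(−(2.56−-0.3)²/(2·1.1²)) = 0.362675·exp(-3.38000) = 0.0123482] × [0.136116] = 0.00168078
  f_III = [(1/(1.2·√(2π)))·exp(−(2.56−2.8)²/(2·1.2²)) = 0.332452·exp(-0.02000) = 0.325869] × [0.000188424] = 6.14015e-05
Prior × likelihood for each component:
  π_I·f_I = 0.36 × 5.68282e-05 = 2.04582e-05
  π_II·f_II = 0.36 × 0.00168078 = 0.000605081
  π_III·f_III = 0.28 × 6.14015e-05 = 1.71924e-05
Evidence: 2.04582e-05 + 0.000605081 + 1.71924e-05 = 0.000642731
So the posterior for Regime II is 0.000605081 / 0.000642731 ≈ 0.9414.

0.9414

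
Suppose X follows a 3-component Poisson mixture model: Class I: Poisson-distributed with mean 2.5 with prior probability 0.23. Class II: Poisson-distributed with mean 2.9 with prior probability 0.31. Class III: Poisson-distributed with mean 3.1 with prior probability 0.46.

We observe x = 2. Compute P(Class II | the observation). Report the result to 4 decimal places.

0.3114

Posterior ∝ prior × likelihood, so P(k | x) ∝ w_k f_k(x); normalise over all components.
Component likelihoods at x = 2:
  L_I = e^(−2.5)·2.5^2/2! = 0.256516
  L_II = e^(−2.9)·2.9^2/2! = 0.231373
  L_III = e^(−3.1)·3.1^2/2! = 0.216461
Weight by the priors:
  w_I·L_I = 0.23 × 0.256516 = 0.0589986
  w_II·L_II = 0.31 × 0.231373 = 0.0717255
  w_III·L_III = 0.46 × 0.216461 = 0.0995723
Sum: 0.0589986 + 0.0717255 + 0.0995723 = 0.230296
So the posterior for Class II is 0.0717255 / 0.230296 ≈ 0.3114.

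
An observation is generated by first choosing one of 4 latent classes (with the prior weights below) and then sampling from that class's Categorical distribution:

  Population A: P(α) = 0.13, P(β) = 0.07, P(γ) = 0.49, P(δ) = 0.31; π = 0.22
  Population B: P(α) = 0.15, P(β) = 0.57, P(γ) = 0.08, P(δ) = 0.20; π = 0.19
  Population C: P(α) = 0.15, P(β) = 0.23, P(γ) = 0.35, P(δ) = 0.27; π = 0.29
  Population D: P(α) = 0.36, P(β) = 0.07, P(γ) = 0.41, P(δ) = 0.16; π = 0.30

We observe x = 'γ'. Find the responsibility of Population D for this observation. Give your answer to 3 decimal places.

P(component k | x) = π_k·f_k(x) / marginal(x), where marginal(x) = Σ_j π_j·f_j(x).
Component likelihoods at x = 'γ':
  L_A = 0.49
  L_B = 0.08
  L_C = 0.35
  L_D = 0.41
Multiply by the mixture weights:
  π_A·L_A = 0.22 × 0.49 = 0.1078
  π_B·L_B = 0.19 × 0.08 = 0.0152
  π_C·L_C = 0.29 × 0.35 = 0.1015
  π_D·L_D = 0.30 × 0.41 = 0.123
Sum: 0.1078 + 0.0152 + 0.1015 + 0.123 = 0.3475
So the posterior for Population D is 0.123 / 0.3475 ≈ 0.354.

0.354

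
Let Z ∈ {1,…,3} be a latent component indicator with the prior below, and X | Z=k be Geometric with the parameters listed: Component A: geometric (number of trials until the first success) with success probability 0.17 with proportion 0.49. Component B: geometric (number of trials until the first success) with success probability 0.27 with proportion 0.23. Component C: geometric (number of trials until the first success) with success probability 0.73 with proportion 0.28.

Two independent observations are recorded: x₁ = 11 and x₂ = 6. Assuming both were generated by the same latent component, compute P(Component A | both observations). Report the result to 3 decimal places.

0.853

The responsibility of component k is P(Z=k) f_k(x) divided by Σ_j P(Z=j) f_j(x).
Since both observations come from the same component, the likelihood for component k is f_k(x₁)·f_k(x₂).
  p_A = [0.17·(1−0.17)^10 = 0.17·0.15516 = 0.0263773] × [0.0669637] = 0.00176632
  p_B = [0.27·(1−0.27)^10 = 0.27·0.0429763 = 0.0116036] × [0.0559729] = 0.000649487
  p_C = [0.73·(1−0.73)^10 = 0.73·2.05891e-06 = 1.50301e-06] × [0.00104747] = 1.57435e-09
Weight by the priors:
  P(Z=A)·p_A = 0.49 × 0.00176632 = 0.000865496
  P(Z=B)·p_B = 0.23 × 0.000649487 = 0.000149382
  P(Z=C)·p_C = 0.28 × 1.57435e-09 = 4.40819e-10
Sum: 0.000865496 + 0.000149382 + 4.40819e-10 = 0.00101488
P(Component A | x) ≈ 0.853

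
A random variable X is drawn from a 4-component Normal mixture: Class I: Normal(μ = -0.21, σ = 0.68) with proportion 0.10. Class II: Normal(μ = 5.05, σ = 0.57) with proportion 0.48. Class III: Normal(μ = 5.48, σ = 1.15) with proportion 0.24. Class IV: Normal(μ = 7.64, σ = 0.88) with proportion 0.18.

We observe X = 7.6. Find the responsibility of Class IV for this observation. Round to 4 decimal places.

P(component k | x) = π_k·f_k(x) / marginal(x), where marginal(x) = Σ_j π_j·f_j(x).
Component likelihoods at x = 7.6:
  f_I = 1.33069e-29
  f_II = 3.15561e-05
  f_III = 0.0634244
  f_IV = 0.452875
Multiply by the mixture weights:
  π_I·f_I = 0.10 × 1.33069e-29 = 1.33069e-30
  π_II·f_II = 0.48 × 3.15561e-05 = 1.51469e-05
  π_III·f_III = 0.24 × 0.0634244 = 0.0152219
  π_IV·f_IV = 0.18 × 0.452875 = 0.0815176
Sum: 1.33069e-30 + 1.51469e-05 + 0.0152219 + 0.0815176 = 0.0967546
P(Class IV | data) = 0.0815176 / 0.0967546 ≈ 0.8425

0.8425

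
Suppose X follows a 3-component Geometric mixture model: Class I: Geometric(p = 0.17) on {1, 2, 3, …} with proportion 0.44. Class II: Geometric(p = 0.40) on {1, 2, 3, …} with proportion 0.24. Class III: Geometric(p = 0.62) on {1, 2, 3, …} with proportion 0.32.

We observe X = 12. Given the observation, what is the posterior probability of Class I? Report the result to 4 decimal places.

Posterior ∝ prior × likelihood, so P(k | x) ∝ P(Z=k) f_k(x); normalise over all components.
Evaluate each component's likelihood at the observed value:
  L_I = 0.0218931
  L_II = 0.00145119
  L_III = 1.47915e-05
Multiply by the mixture weights:
  P(Z=I)·L_I = 0.44 × 0.0218931 = 0.00963298
  P(Z=II)·L_II = 0.24 × 0.00145119 = 0.000348285
  P(Z=III)·L_III = 0.32 × 1.47915e-05 = 4.73327e-06
Denominator: 0.00963298 + 0.000348285 + 4.73327e-06 = 0.009986
P(Class I | the observation) ≈ 0.9646

0.9646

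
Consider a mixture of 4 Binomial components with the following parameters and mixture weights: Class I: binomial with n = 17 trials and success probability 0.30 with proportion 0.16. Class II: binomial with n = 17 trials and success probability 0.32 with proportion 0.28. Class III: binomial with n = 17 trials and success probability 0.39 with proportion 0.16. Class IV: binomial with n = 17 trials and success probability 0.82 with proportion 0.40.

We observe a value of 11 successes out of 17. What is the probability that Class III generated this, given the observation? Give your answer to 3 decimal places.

0.136

The responsibility of component k is P(Z=k) f_k(x) divided by Σ_j P(Z=j) f_j(x).
Component likelihoods at x = 11 successes out of 17:
  f_I = 0.0025793
  f_II = 0.00440843
  f_III = 0.0202428
  f_IV = 0.0474425
Prior × likelihood for each component:
  P(Z=I)·f_I = 0.16 × 0.0025793 = 0.000412688
  P(Z=II)·f_II = 0.28 × 0.00440843 = 0.00123436
  P(Z=III)·f_III = 0.16 × 0.0202428 = 0.00323884
  P(Z=IV)·f_IV = 0.40 × 0.0474425 = 0.018977
Denominator: 0.000412688 + 0.00123436 + 0.00323884 + 0.018977 = 0.0238629
So the posterior for Class III is 0.00323884 / 0.0238629 ≈ 0.136.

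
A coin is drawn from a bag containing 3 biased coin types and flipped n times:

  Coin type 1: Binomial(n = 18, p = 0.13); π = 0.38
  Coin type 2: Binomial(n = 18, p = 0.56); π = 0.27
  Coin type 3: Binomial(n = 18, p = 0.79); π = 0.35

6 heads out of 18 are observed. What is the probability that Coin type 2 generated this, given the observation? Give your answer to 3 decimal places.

P(component k | x) = π_k·f_k(x) / marginal(x), where marginal(x) = Σ_j π_j·f_j(x).
Component likelihoods at x = 6 heads out of 18:
  p_1 = C(18,6)·0.13^6·0.87^12 = 18564·4.82681e-06·0.188032 = 0.0168486
  p_2 = C(18,6)·0.56^6·0.44^12 = 18564·0.030841·5.26541e-05 = 0.0301461
  p_3 = C(18,6)·0.79^6·0.21^12 = 18564·0.243087·7.35583e-09 = 3.31945e-05
Weight by the priors:
  π_1·p_1 = 0.38 × 0.0168486 = 0.00640245
  π_2·p_2 = 0.27 × 0.0301461 = 0.00813946
  π_3·p_3 = 0.35 × 3.31945e-05 = 1.16181e-05
Marginal: 0.00640245 + 0.00813946 + 1.16181e-05 = 0.0145535
Responsibility of Coin type 2: 0.00813946 / 0.0145535 ≈ 0.559

0.559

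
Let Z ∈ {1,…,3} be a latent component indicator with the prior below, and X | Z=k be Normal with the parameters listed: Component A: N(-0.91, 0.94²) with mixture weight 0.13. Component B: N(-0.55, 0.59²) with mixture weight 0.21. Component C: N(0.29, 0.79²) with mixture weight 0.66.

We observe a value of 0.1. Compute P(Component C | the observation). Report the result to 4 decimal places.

Apply Bayes' rule: the posterior for each component is proportional to its prior times its likelihood at x.
Normal densities:
  f_A = (1/(0.94·√(2π)))·exp(−(0.1−-0.91)²/(2·0.94²)) = 0.424407·exp(-0.57724) = 0.238281
  f_B = (1/(0.59·√(2π)))·exp(−(0.1−-0.55)²/(2·0.59²)) = 0.676173·exp(-0.60687) = 0.368553
  f_C = (1/(0.79·√(2π)))·exp(−(0.1−0.29)²/(2·0.79²)) = 0.504990·exp(-0.02892) = 0.490594
Unnormalised posteriors:
  π_A·f_A = 0.13 × 0.238281 = 0.0309766
  π_B·f_B = 0.21 × 0.368553 = 0.0773961
  π_C·f_C = 0.66 × 0.490594 = 0.323792
Sum: 0.0309766 + 0.0773961 + 0.323792 = 0.432165
P(Component C | data) = 0.323792 / 0.432165 ≈ 0.7492

0.7492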